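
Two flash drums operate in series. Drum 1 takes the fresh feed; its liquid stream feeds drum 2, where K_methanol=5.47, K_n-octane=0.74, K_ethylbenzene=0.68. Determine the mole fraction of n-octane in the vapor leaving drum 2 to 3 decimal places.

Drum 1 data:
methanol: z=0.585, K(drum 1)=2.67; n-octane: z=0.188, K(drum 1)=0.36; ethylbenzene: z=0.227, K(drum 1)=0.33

y_n-octane (drum 2) = 0.298

Drum 1:
Material balance + equilibrium reduce to Σ zᵢ(Kᵢ−1)/(1+ψ₁(Kᵢ−1)) = 0.
g(0) = ΣzᵢKᵢ − 1 = 0.705 and g(1) = 1 − Σzᵢ/Kᵢ = -0.429, so a root lies in (0, 1).
Newton–Raphson from ψ₁ = 0.5:
  ψ₁ = 0.500: g = 0.1267, g' = -0.881 → ψ₁ = 0.644
  ψ₁ = 0.644: g = -0.0013, g' = -0.917 → ψ₁ = 0.642
Converged at ψ₁ = 0.642.
Drum-1 compositions:
  methanol: x = 0.282, y = 0.754
  n-octane: x = 0.319, y = 0.115
  ethylbenzene: x = 0.399, y = 0.132
Drum-2 feed = drum-1 liquid: z₂ = (0.2822, 0.3192, 0.3985).
Drum 2:
Rachford–Rice: g(ψ₂) = Σ zᵢ(Kᵢ−1)/(1+ψ₂(Kᵢ−1)) = 0.
Feasibility: ΣzᵢKᵢ = 2.051, Σzᵢ/Kᵢ = 1.069 — both > 1, two phases present.
Newton–Raphson from ψ₂ = 0.5:
  ψ₂ = 0.500: g = 0.1428, g' = -0.625 → ψ₂ = 0.728
  ψ₂ = 0.728: g = 0.0278, g' = -0.414 → ψ₂ = 0.795
  ψ₂ = 0.795: g = 0.0012, g' = -0.379 → ψ₂ = 0.799
Converged at ψ₂ = 0.799.
  methanol: x = 0.062, y = 0.338
  n-octane: x = 0.403, y = 0.298
  ethylbenzene: x = 0.535, y = 0.364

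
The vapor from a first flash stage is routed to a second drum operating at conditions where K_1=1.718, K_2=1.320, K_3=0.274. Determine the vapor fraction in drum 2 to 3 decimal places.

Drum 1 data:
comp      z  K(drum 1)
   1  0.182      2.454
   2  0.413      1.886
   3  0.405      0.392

V/F (drum 2) = 0.469

Drum 1:
Rachford–Rice: g(ψ₁) = Σ zᵢ(Kᵢ−1)/(1+ψ₁(Kᵢ−1)) = 0.
Check two-phase: ΣzᵢKᵢ = 1.384 > 1 and Σzᵢ/Kᵢ = 1.326 > 1, so g(0) = 0.384 > 0 and g(1) = -0.326 < 0.
Newton iteration, ψ₁⁰ = 0.55:
  ψ₁ = 0.550: g = 0.0231, g' = -0.603 → ψ₁ = 0.588
Converged at ψ₁ = 0.588.
Drum-1 compositions:
  1: x = 0.098, y = 0.241
  2: x = 0.272, y = 0.512
  3: x = 0.630, y = 0.247
Drum-2 feed = drum-1 vapor: z₂ = (0.2408, 0.5121, 0.2471).
Drum 2:
Let ψ₂ = V/F and solve Σ zᵢ(Kᵢ−1)/(1+ψ₂(Kᵢ−1)) = 0.
g(0) = ΣzᵢKᵢ − 1 = 0.157 and g(1) = 1 − Σzᵢ/Kᵢ = -0.430, so a root lies in (0, 1).
Newton iteration, ψ₂⁰ = 0.63:
  ψ₂ = 0.630: g = -0.0752, g' = -0.537 → ψ₂ = 0.490
  ψ₂ = 0.490: g = -0.0089, g' = -0.421 → ψ₂ = 0.469
Converged at ψ₂ = 0.469.
  1: x = 0.180, y = 0.310
  2: x = 0.445, y = 0.588
  3: x = 0.374, y = 0.103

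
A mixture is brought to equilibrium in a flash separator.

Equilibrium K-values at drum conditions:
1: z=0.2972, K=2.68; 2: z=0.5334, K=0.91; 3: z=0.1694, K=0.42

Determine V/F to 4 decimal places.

V/F = 0.7372

Newton–Raphson from V/F = 0.5:
  V/F = 0.5000: g = 0.08271, g' = -0.3655 → V/F = 0.7263
  V/F = 0.7263: g = 0.00378, g' = -0.3452 → V/F = 0.7372
Converged at V/F = 0.7372.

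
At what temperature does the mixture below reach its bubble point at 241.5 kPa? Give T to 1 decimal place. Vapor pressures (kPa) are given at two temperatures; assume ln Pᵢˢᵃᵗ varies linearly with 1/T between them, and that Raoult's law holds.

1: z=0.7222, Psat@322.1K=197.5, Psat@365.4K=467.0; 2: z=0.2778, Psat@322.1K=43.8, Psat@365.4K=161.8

T = 342.1 K

Bubble-point temperature: ΣzᵢPᵢˢᵃᵗ(T) = P. Interpolate ln Pᵢˢᵃᵗ = aᵢ + bᵢ/T.
  T = 322.1 K: ΣzᵢPᵢˢᵃᵗ = 154.80 kPa
  T = 365.4 K: ΣzᵢPᵢˢᵃᵗ = 382.22 kPa
  T = 343.8 K: ΣzᵢPᵢˢᵃᵗ = 249.98 kPa
  T = 333.0 K: ΣzᵢPᵢˢᵃᵗ = 198.37 kPa
  T = 338.4 K: ΣzᵢPᵢˢᵃᵗ = 223.07 kPa
  T = 341.1 K: ΣzᵢPᵢˢᵃᵗ = 236.24 kPa
Interpolating between 341.1 K and 343.8 K gives T ≈ 342.1 K.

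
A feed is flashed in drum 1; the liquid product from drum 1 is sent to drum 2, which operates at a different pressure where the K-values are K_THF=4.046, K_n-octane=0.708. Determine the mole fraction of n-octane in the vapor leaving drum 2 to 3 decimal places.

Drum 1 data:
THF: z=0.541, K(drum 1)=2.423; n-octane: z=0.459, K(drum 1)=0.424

Drum 1:
Rachford–Rice: g(ψ₁) = Σ zᵢ(Kᵢ−1)/(1+ψ₁(Kᵢ−1)) = 0.
Feasibility: ΣzᵢKᵢ = 1.505, Σzᵢ/Kᵢ = 1.306 — both > 1, two phases present.
Binary case is linear: z₁(K₁−1)(1+ψ₁(K₂−1)) + z₂(K₂−1)(1+ψ₁(K₁−1)) = 0
⇒ ψ₁ = [z₁(K₁−1)+z₂(K₂−1)] / [−(K₁−1)(K₂−1)] = 0.5055/0.8196 = 0.617
Drum-1 compositions:
  THF: x = 0.288, y = 0.698
  n-octane: x = 0.712, y = 0.302
Drum-2 feed = drum-1 liquid: z₂ = (0.2881, 0.7119).
Drum 2:
Let ψ₂ = V/F and solve Σ zᵢ(Kᵢ−1)/(1+ψ₂(Kᵢ−1)) = 0.
Feasibility: ΣzᵢKᵢ = 1.670, Σzᵢ/Kᵢ = 1.077 — both > 1, two phases present.
Binary case is linear: z₁(K₁−1)(1+ψ₂(K₂−1)) + z₂(K₂−1)(1+ψ₂(K₁−1)) = 0
⇒ ψ₂ = [z₁(K₁−1)+z₂(K₂−1)] / [−(K₁−1)(K₂−1)] = 0.6698/0.8894 = 0.753
  THF: x = 0.087, y = 0.354
  n-octane: x = 0.913, y = 0.646

y_n-octane (drum 2) = 0.646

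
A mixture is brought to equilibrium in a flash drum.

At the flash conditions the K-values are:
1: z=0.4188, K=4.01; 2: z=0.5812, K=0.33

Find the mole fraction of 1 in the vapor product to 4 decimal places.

Material balance + equilibrium reduce to Σ zᵢ(Kᵢ−1)/(1+V/F(Kᵢ−1)) = 0.
Feasibility: ΣzᵢKᵢ = 1.8712, Σzᵢ/Kᵢ = 1.8657 — both > 1, two phases present.
Iterate (Newton) starting at V/F = 0.5:
  V/F = 0.5000: g = -0.08234, g' = -1.1947 → V/F = 0.4311
  V/F = 0.4311: g = 0.00112, g' = -1.2347 → V/F = 0.4320
Converged at V/F = 0.4320.
Compositions from xᵢ = zᵢ/(1+V/F(Kᵢ−1)), yᵢ = Kᵢxᵢ:
  1: x = 0.1821, y = 0.7301
  2: x = 0.8179, y = 0.2699

y_1 = 0.7301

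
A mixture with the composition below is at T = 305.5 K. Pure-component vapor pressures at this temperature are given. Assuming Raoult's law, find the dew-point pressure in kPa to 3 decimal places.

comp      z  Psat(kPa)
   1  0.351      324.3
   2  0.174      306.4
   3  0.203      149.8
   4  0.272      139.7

Pdew = 201.923 kPa

At the dew point ψ → 1, so Σzᵢ/Kᵢ = 1 with Kᵢ = Pᵢˢᵃᵗ/P ⇒ 1/P = Σzᵢ/Pᵢˢᵃᵗ.
1/P = 0.351/324.3 + 0.174/306.4 + 0.203/149.8 + 0.272/139.7 = 0.004952 ⇒ P = 201.923 kPa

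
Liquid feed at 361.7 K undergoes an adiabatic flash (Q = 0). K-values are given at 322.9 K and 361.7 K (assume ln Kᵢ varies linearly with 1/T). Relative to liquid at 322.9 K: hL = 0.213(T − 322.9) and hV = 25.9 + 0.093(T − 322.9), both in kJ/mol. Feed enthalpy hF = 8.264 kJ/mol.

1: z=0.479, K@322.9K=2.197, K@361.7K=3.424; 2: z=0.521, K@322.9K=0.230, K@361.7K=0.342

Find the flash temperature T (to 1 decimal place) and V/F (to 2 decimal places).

T = 330.2 K, V/F = 0.27

Adiabatic flash: solve Rachford–Rice at each trial T, then check hF = ψ·hV(T) + (1−ψ)·hL(T).
  T = 322.9 K: K = (2.197, 0.230), RR gives ψ = 0.187, H_out = 4.839 kJ/mol
  T = 361.7 K: K = (3.424, 0.342), RR gives ψ = 0.513, H_out = 19.163 kJ/mol
  T = 342.3 K: K = (2.777, 0.284), RR gives ψ = 0.376, H_out = 12.984 kJ/mol
  T = 332.6 K: K = (2.479, 0.256), RR gives ψ = 0.292, H_out = 9.280 kJ/mol
  T = 327.8 K: K = (2.337, 0.243), RR gives ψ = 0.243, H_out = 7.199 kJ/mol
  T = 330.2 K: K = (2.407, 0.250), RR gives ψ = 0.268, H_out = 8.265 kJ/mol
Linear interpolation between T = 327.8 (H_out = 7.199) and T = 330.2 (H_out = 8.265) on hF = 8.264 gives T ≈ 330.2 K, at which ψ = 0.27.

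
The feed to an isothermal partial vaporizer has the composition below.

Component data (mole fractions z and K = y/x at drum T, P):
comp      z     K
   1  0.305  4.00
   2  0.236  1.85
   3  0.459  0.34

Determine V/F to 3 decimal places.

Material balance + equilibrium reduce to Σ zᵢ(Kᵢ−1)/(1+V/F(Kᵢ−1)) = 0.
g(0) = ΣzᵢKᵢ − 1 = 0.813 and g(1) = 1 − Σzᵢ/Kᵢ = -0.554, so a root lies in (0, 1).
Newton iteration, V/F⁰ = 0.5:
  V/F = 0.500: g = 0.0546, g' = -0.969 → V/F = 0.556
  V/F = 0.556: g = 0.0002, g' = -0.963 → V/F = 0.557
Converged at V/F = 0.557.

V/F = 0.557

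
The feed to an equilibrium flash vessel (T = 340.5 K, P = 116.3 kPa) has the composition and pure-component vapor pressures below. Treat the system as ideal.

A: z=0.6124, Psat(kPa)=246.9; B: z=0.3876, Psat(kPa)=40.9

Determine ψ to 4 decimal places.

ψ = 0.5994

Raoult's law: Kᵢ = Pᵢˢᵃᵗ/P = Pᵢˢᵃᵗ/116.3.
  K_A = 246.9/116.3 = 2.122958, K_B = 40.9/116.3 = 0.351677
Rachford–Rice: g(ψ) = Σ zᵢ(Kᵢ−1)/(1+ψ(Kᵢ−1)) = 0.
Feasibility: ΣzᵢKᵢ = 1.4364, Σzᵢ/Kᵢ = 1.3906 — both > 1, two phases present.
Newton iteration, ψ⁰ = 0.63:
  ψ = 0.6300: g = -0.02203, g' = -0.7304 → ψ = 0.5998
  ψ = 0.5998: g = -0.00029, g' = -0.7120 → ψ = 0.5994
Converged at ψ = 0.5994.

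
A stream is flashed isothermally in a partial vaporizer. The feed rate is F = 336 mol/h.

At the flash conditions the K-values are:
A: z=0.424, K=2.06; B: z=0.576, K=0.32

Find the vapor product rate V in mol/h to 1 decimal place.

V = 26.9 mol/h

Material balance + equilibrium reduce to Σ zᵢ(Kᵢ−1)/(1+ψ(Kᵢ−1)) = 0.
Feasibility: ΣzᵢKᵢ = 1.058, Σzᵢ/Kᵢ = 2.006 — both > 1, two phases present.
Binary case is linear: z₁(K₁−1)(1+ψ(K₂−1)) + z₂(K₂−1)(1+ψ(K₁−1)) = 0
⇒ ψ = [z₁(K₁−1)+z₂(K₂−1)] / [−(K₁−1)(K₂−1)] = 0.0578/0.7208 = 0.080
Then V = ψ·F = 0.0801·336 = 26.9 mol/h and L = F − V = 309.1 mol/h.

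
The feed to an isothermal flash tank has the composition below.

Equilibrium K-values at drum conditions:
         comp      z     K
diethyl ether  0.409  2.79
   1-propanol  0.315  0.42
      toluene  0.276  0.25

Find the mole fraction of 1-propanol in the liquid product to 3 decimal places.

Newton–Raphson from V/F = 0.54:
  V/F = 0.540: g = -0.2416, g' = -1.002 → V/F = 0.299
  V/F = 0.299: g = -0.0108, g' = -0.969 → V/F = 0.288
Converged at V/F = 0.288.
Compositions from xᵢ = zᵢ/(1+V/F(Kᵢ−1)), yᵢ = Kᵢxᵢ:
  diethyl ether: x = 0.270, y = 0.753
  1-propanol: x = 0.378, y = 0.159
  toluene: x = 0.352, y = 0.088

x_1-propanol = 0.378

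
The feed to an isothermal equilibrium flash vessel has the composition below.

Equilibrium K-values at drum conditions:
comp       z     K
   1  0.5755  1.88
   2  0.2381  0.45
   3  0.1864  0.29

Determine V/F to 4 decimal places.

V/F = 0.4397

Material balance + equilibrium reduce to Σ zᵢ(Kᵢ−1)/(1+V/F(Kᵢ−1)) = 0.
g(0) = ΣzᵢKᵢ − 1 = 0.2431 and g(1) = 1 − Σzᵢ/Kᵢ = -0.4780, so a root lies in (0, 1).
Newton–Raphson from V/F = 0.5:
  V/F = 0.5000: g = -0.03412, g' = -0.5778 → V/F = 0.4410
  V/F = 0.4410: g = -0.00069, g' = -0.5560 → V/F = 0.4397
Converged at V/F = 0.4397.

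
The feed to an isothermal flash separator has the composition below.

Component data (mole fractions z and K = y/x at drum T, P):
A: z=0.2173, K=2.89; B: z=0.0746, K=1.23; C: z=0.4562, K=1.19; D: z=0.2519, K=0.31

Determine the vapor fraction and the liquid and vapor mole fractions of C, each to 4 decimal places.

Material balance + equilibrium reduce to Σ zᵢ(Kᵢ−1)/(1+ψ(Kᵢ−1)) = 0.
Feasibility: ΣzᵢKᵢ = 1.3407, Σzᵢ/Kᵢ = 1.3318 — both > 1, two phases present.
Iterate (Newton) starting at ψ = 0.5:
  ψ = 0.5000: g = 0.04034, g' = -0.5016 → ψ = 0.5804
  ψ = 0.5804: g = -0.00087, g' = -0.5266 → ψ = 0.5788
Converged at ψ = 0.5788.
Compositions from xᵢ = zᵢ/(1+ψ(Kᵢ−1)), yᵢ = Kᵢxᵢ:
  A: x = 0.1038, y = 0.2999
  B: x = 0.0658, y = 0.0810
  C: x = 0.4110, y = 0.4891
  D: x = 0.4194, y = 0.1300

ψ = 0.5788, x_C = 0.4110, y_C = 0.4891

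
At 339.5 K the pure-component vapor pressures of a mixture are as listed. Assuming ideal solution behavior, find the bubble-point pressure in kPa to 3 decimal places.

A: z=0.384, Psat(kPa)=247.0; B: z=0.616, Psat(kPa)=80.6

At the bubble point ψ → 0, so ΣzᵢKᵢ = 1 with Kᵢ = Pᵢˢᵃᵗ/P ⇒ P = ΣzᵢPᵢˢᵃᵗ.
P = 0.384·247.0 + 0.616·80.6 = 144.498 kPa

Pbub = 144.498 kPa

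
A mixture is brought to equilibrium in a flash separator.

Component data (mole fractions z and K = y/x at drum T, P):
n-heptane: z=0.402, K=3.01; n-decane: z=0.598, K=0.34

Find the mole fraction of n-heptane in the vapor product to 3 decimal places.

y_n-heptane = 0.744

Rachford–Rice: g(β) = Σ zᵢ(Kᵢ−1)/(1+β(Kᵢ−1)) = 0.
g(0) = ΣzᵢKᵢ − 1 = 0.413 and g(1) = 1 − Σzᵢ/Kᵢ = -0.892, so a root lies in (0, 1).
Iterate (Newton) starting at β = 0.5:
  β = 0.500: g = -0.1861, g' = -0.984 → β = 0.311
  β = 0.311: g = 0.0006, g' = -1.027 → β = 0.312
Converged at β = 0.312.
Compositions from xᵢ = zᵢ/(1+β(Kᵢ−1)), yᵢ = Kᵢxᵢ:
  n-heptane: x = 0.247, y = 0.744
  n-decane: x = 0.753, y = 0.256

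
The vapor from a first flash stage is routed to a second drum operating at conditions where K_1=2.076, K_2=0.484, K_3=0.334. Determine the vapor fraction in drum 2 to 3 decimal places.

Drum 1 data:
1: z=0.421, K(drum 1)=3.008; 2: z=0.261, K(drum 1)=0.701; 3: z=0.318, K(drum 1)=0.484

Drum 1:
Material balance + equilibrium reduce to Σ zᵢ(Kᵢ−1)/(1+ψ₁(Kᵢ−1)) = 0.
Feasibility: ΣzᵢKᵢ = 1.603, Σzᵢ/Kᵢ = 1.169 — both > 1, two phases present.
Newton–Raphson from ψ₁ = 0.5:
  ψ₁ = 0.500: g = 0.1089, g' = -0.609 → ψ₁ = 0.679
  ψ₁ = 0.679: g = 0.0072, g' = -0.541 → ψ₁ = 0.692
Converged at ψ₁ = 0.692.
Drum-1 compositions:
  1: x = 0.176, y = 0.530
  2: x = 0.329, y = 0.231
  3: x = 0.495, y = 0.239
Drum-2 feed = drum-1 vapor: z₂ = (0.5298, 0.2307, 0.2394).
Drum 2:
Rachford–Rice: g(ψ₂) = Σ zᵢ(Kᵢ−1)/(1+ψ₂(Kᵢ−1)) = 0.
Feasibility: ΣzᵢKᵢ = 1.292, Σzᵢ/Kᵢ = 1.449 — both > 1, two phases present.
Newton iteration, ψ₂⁰ = 0.57:
  ψ₂ = 0.570: g = -0.0723, g' = -0.635 → ψ₂ = 0.456
  ψ₂ = 0.456: g = -0.0023, g' = -0.600 → ψ₂ = 0.452
Converged at ψ₂ = 0.452.
  1: x = 0.356, y = 0.740
  2: x = 0.301, y = 0.146
  3: x = 0.343, y = 0.114

V/F (drum 2) = 0.452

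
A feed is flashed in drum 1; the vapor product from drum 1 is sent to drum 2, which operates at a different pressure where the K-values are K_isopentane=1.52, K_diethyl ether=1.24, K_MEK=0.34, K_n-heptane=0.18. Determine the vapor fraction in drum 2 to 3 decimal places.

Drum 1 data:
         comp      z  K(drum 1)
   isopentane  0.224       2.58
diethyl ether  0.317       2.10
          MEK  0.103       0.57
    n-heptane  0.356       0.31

Drum 1:
Material balance + equilibrium reduce to Σ zᵢ(Kᵢ−1)/(1+ψ₁(Kᵢ−1)) = 0.
Check two-phase: ΣzᵢKᵢ = 1.413 > 1 and Σzᵢ/Kᵢ = 1.567 > 1, so g(0) = 0.413 > 0 and g(1) = -0.567 < 0.
Newton iteration, ψ₁⁰ = 0.5:
  ψ₁ = 0.500: g = -0.0088, g' = -0.760 → ψ₁ = 0.488
Converged at ψ₁ = 0.488.
Drum-1 compositions:
  isopentane: x = 0.126, y = 0.326
  diethyl ether: x = 0.206, y = 0.433
  MEK: x = 0.130, y = 0.074
  n-heptane: x = 0.537, y = 0.166
Drum-2 feed = drum-1 vapor: z₂ = (0.3262, 0.4330, 0.0743, 0.1665).
Drum 2:
Rachford–Rice: g(ψ₂) = Σ zᵢ(Kᵢ−1)/(1+ψ₂(Kᵢ−1)) = 0.
Check two-phase: ΣzᵢKᵢ = 1.088 > 1 and Σzᵢ/Kᵢ = 1.707 > 1, so g(0) = 0.088 > 0 and g(1) = -0.707 < 0.
Newton iteration, ψ₂⁰ = 0.5:
  ψ₂ = 0.500: g = -0.0772, g' = -0.469 → ψ₂ = 0.336
  ψ₂ = 0.336: g = -0.0107, g' = -0.352 → ψ₂ = 0.305
  ψ₂ = 0.305: g = -0.0002, g' = -0.337 → ψ₂ = 0.304
Converged at ψ₂ = 0.304.
  isopentane: x = 0.282, y = 0.428
  diethyl ether: x = 0.404, y = 0.500
  MEK: x = 0.093, y = 0.032
  n-heptane: x = 0.222, y = 0.040

V/F (drum 2) = 0.304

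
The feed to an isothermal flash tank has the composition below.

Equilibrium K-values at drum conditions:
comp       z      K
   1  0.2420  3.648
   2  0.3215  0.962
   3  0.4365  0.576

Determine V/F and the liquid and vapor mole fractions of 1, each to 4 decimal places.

Rachford–Rice: g(V/F) = Σ zᵢ(Kᵢ−1)/(1+V/F(Kᵢ−1)) = 0.
g(0) = ΣzᵢKᵢ − 1 = 0.4435 and g(1) = 1 − Σzᵢ/Kᵢ = -0.1583, so a root lies in (0, 1).
Newton iteration, V/F⁰ = 0.45:
  V/F = 0.4500: g = 0.05125, g' = -0.4736 → V/F = 0.5582
  V/F = 0.5582: g = 0.00364, g' = -0.4115 → V/F = 0.5671
Converged at V/F = 0.5671.
Compositions from xᵢ = zᵢ/(1+V/F(Kᵢ−1)), yᵢ = Kᵢxᵢ:
  1: x = 0.0967, y = 0.3529
  2: x = 0.3286, y = 0.3161
  3: x = 0.5747, y = 0.3310

V/F = 0.5671, x_1 = 0.0967, y_1 = 0.3529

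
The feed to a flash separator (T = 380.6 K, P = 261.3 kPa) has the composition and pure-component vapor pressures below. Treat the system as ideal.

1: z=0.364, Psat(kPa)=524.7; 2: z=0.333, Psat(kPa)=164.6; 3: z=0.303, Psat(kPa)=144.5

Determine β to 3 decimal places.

β = 0.263

Raoult's law: Kᵢ = Pᵢˢᵃᵗ/P = Pᵢˢᵃᵗ/261.3.
  K_1 = 524.7/261.3 = 2.00804, K_2 = 164.6/261.3 = 0.62993, K_3 = 144.5/261.3 = 0.55300
Let β = V/F and solve Σ zᵢ(Kᵢ−1)/(1+β(Kᵢ−1)) = 0.
Check two-phase: ΣzᵢKᵢ = 1.108 > 1 and Σzᵢ/Kᵢ = 1.258 > 1, so g(0) = 0.108 > 0 and g(1) = -0.258 < 0.
Newton–Raphson from β = 0.4:
  β = 0.400: g = -0.0481, g' = -0.340 → β = 0.259
  β = 0.259: g = 0.0016, g' = -0.366 → β = 0.263
Converged at β = 0.263.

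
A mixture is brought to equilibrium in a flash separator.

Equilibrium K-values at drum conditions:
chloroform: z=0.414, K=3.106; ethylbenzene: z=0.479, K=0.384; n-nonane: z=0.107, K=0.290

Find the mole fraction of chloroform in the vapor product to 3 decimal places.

y_chloroform = 0.719

Rachford–Rice: g(V/F) = Σ zᵢ(Kᵢ−1)/(1+V/F(Kᵢ−1)) = 0.
g(0) = ΣzᵢKᵢ − 1 = 0.501 and g(1) = 1 − Σzᵢ/Kᵢ = -0.750, so a root lies in (0, 1).
Iterate (Newton) starting at V/F = 0.45:
  V/F = 0.450: g = -0.0722, g' = -0.948 → V/F = 0.374
  V/F = 0.374: g = 0.0010, g' = -0.982 → V/F = 0.375
Converged at V/F = 0.375.
Compositions from xᵢ = zᵢ/(1+V/F(Kᵢ−1)), yᵢ = Kᵢxᵢ:
  chloroform: x = 0.231, y = 0.719
  ethylbenzene: x = 0.623, y = 0.239
  n-nonane: x = 0.146, y = 0.042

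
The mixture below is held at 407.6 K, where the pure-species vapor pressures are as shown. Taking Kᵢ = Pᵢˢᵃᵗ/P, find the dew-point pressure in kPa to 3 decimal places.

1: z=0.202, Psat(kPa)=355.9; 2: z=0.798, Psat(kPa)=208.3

At the dew point ψ → 1, so Σzᵢ/Kᵢ = 1 with Kᵢ = Pᵢˢᵃᵗ/P ⇒ 1/P = Σzᵢ/Pᵢˢᵃᵗ.
1/P = 0.202/355.9 + 0.798/208.3 = 0.004399 ⇒ P = 227.346 kPa

Pdew = 227.346 kPa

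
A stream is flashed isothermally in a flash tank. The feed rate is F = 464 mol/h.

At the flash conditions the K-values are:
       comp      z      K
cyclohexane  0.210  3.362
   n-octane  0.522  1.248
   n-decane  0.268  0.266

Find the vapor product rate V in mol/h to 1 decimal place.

Iterate (Newton) starting at ψ = 0.5:
  ψ = 0.500: g = 0.0318, g' = -0.632 → ψ = 0.550
Converged at ψ = 0.550.
Then V = ψ·F = 0.5497·464 = 255.0 mol/h and L = F − V = 209.0 mol/h.

V = 255.0 mol/h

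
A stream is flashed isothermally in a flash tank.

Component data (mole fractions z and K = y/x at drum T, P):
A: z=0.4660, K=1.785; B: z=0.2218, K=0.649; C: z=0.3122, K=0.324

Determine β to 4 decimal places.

β = 0.1734

Let β = V/F and solve Σ zᵢ(Kᵢ−1)/(1+β(Kᵢ−1)) = 0.
Feasibility: ΣzᵢKᵢ = 1.0769, Σzᵢ/Kᵢ = 1.5664 — both > 1, two phases present.
Newton iteration, β⁰ = 0.5:
  β = 0.5000: g = -0.15053, g' = -0.5138 → β = 0.2071
  β = 0.2071: g = -0.01468, g' = -0.4371 → β = 0.1735
  β = 0.1735: g = -0.00001, g' = -0.4365 → β = 0.1734
Converged at β = 0.1734.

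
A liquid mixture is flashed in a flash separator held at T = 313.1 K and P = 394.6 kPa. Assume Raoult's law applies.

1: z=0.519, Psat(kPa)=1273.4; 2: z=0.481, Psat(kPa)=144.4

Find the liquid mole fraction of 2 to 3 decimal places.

Raoult's law: Kᵢ = Pᵢˢᵃᵗ/P = Pᵢˢᵃᵗ/394.6.
  K_1 = 1273.4/394.6 = 3.22707, K_2 = 144.4/394.6 = 0.36594
Let ψ = V/F and solve Σ zᵢ(Kᵢ−1)/(1+ψ(Kᵢ−1)) = 0.
Feasibility: ΣzᵢKᵢ = 1.851, Σzᵢ/Kᵢ = 1.475 — both > 1, two phases present.
Binary case is linear: z₁(K₁−1)(1+ψ(K₂−1)) + z₂(K₂−1)(1+ψ(K₁−1)) = 0
⇒ ψ = [z₁(K₁−1)+z₂(K₂−1)] / [−(K₁−1)(K₂−1)] = 0.8509/1.4121 = 0.603
Compositions from xᵢ = zᵢ/(1+ψ(Kᵢ−1)), yᵢ = Kᵢxᵢ:
  1: x = 0.222, y = 0.715
  2: x = 0.778, y = 0.285

x_2 = 0.778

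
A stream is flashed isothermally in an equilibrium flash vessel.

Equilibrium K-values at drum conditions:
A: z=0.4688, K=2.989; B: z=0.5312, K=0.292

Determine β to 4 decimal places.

Let β = V/F and solve Σ zᵢ(Kᵢ−1)/(1+β(Kᵢ−1)) = 0.
g(0) = ΣzᵢKᵢ − 1 = 0.5564 and g(1) = 1 − Σzᵢ/Kᵢ = -0.9760, so a root lies in (0, 1).
Binary case is linear: z₁(K₁−1)(1+β(K₂−1)) + z₂(K₂−1)(1+β(K₁−1)) = 0
⇒ β = [z₁(K₁−1)+z₂(K₂−1)] / [−(K₁−1)(K₂−1)] = 0.55635/1.40821 = 0.3951

β = 0.3951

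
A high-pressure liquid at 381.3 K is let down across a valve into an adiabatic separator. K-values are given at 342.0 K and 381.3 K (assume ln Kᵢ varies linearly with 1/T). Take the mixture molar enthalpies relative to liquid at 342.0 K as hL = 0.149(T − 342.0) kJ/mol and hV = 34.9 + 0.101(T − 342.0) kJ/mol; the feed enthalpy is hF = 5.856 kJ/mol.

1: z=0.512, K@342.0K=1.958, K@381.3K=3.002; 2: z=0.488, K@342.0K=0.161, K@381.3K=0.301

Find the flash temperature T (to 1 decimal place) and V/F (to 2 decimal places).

Adiabatic flash: solve Rachford–Rice at each trial T, then check hF = ψ·hV(T) + (1−ψ)·hL(T).
  T = 342.0 K: K = (1.958, 0.161), RR gives ψ = 0.101, H_out = 3.520 kJ/mol
  T = 381.3 K: K = (3.002, 0.301), RR gives ψ = 0.489, H_out = 21.990 kJ/mol
  T = 361.6 K: K = (2.451, 0.224), RR gives ψ = 0.323, H_out = 13.901 kJ/mol
  T = 351.8 K: K = (2.198, 0.191), RR gives ψ = 0.225, H_out = 9.213 kJ/mol
  T = 346.9 K: K = (2.076, 0.175), RR gives ψ = 0.167, H_out = 6.534 kJ/mol
  T = 344.4 K: K = (2.015, 0.168), RR gives ψ = 0.135, H_out = 5.045 kJ/mol
  T = 345.6 K: K = (2.044, 0.172), RR gives ψ = 0.151, H_out = 5.771 kJ/mol
Linear interpolation between T = 345.6 (H_out = 5.771) and T = 346.9 (H_out = 6.534) on hF = 5.856 gives T ≈ 345.7 K, at which ψ = 0.15.

T = 345.7 K, V/F = 0.15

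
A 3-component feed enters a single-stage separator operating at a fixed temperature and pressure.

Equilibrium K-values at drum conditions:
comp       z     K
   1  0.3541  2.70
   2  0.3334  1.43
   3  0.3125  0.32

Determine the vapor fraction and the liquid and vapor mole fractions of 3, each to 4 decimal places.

ψ = 0.6732, x_3 = 0.5763, y_3 = 0.1844

Rachford–Rice: g(ψ) = Σ zᵢ(Kᵢ−1)/(1+ψ(Kᵢ−1)) = 0.
Feasibility: ΣzᵢKᵢ = 1.5328, Σzᵢ/Kᵢ = 1.3409 — both > 1, two phases present.
Newton–Raphson from ψ = 0.5:
  ψ = 0.5000: g = 0.12141, g' = -0.6725 → ψ = 0.6805
  ψ = 0.6805: g = -0.00555, g' = -0.7575 → ψ = 0.6732
Converged at ψ = 0.6732.
Compositions from xᵢ = zᵢ/(1+ψ(Kᵢ−1)), yᵢ = Kᵢxᵢ:
  1: x = 0.1651, y = 0.4458
  2: x = 0.2586, y = 0.3697
  3: x = 0.5763, y = 0.1844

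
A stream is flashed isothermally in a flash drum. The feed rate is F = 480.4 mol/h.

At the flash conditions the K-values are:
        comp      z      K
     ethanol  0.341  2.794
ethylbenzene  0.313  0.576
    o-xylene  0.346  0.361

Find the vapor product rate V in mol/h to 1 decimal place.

V = 126.7 mol/h

Material balance + equilibrium reduce to Σ zᵢ(Kᵢ−1)/(1+β(Kᵢ−1)) = 0.
Feasibility: ΣzᵢKᵢ = 1.258, Σzᵢ/Kᵢ = 1.624 — both > 1, two phases present.
Newton–Raphson from β = 0.5:
  β = 0.500: g = -0.1708, g' = -0.701 → β = 0.256
  β = 0.256: g = 0.0059, g' = -0.788 → β = 0.264
Converged at β = 0.264.
Then V = β·F = 0.2637·480.4 = 126.7 mol/h and L = F − V = 353.7 mol/h.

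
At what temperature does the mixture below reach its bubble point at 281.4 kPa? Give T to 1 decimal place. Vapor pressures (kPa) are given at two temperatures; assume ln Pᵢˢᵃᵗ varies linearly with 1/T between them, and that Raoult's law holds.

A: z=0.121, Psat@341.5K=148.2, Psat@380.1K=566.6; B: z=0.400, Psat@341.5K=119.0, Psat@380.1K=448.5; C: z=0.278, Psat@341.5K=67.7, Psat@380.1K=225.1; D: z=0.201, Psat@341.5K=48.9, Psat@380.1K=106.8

Bubble-point temperature: ΣzᵢPᵢˢᵃᵗ(T) = P. Interpolate ln Pᵢˢᵃᵗ = aᵢ + bᵢ/T.
  T = 341.5 K: ΣzᵢPᵢˢᵃᵗ = 94.18 kPa
  T = 380.1 K: ΣzᵢPᵢˢᵃᵗ = 332.00 kPa
  T = 360.8 K: ΣzᵢPᵢˢᵃᵗ = 182.36 kPa
  T = 370.5 K: ΣzᵢPᵢˢᵃᵗ = 248.23 kPa
  T = 375.3 K: ΣzᵢPᵢˢᵃᵗ = 287.57 kPa
  T = 372.9 K: ΣzᵢPᵢˢᵃᵗ = 267.29 kPa
Interpolating between 372.9 K and 375.3 K gives T ≈ 374.6 K.

T = 374.6 K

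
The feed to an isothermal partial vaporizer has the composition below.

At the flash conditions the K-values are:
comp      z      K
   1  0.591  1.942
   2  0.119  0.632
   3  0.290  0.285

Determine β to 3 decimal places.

β = 0.503

Iterate (Newton) starting at β = 0.5:
  β = 0.500: g = 0.0021, g' = -0.626 → β = 0.503
Converged at β = 0.503.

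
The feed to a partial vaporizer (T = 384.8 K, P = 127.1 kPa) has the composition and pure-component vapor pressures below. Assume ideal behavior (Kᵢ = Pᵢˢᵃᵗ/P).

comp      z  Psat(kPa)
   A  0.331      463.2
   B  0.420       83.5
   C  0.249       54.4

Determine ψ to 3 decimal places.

Raoult's law: Kᵢ = Pᵢˢᵃᵗ/P = Pᵢˢᵃᵗ/127.1.
  K_A = 463.2/127.1 = 3.64437, K_B = 83.5/127.1 = 0.65696, K_C = 54.4/127.1 = 0.42801
Iterate (Newton) starting at ψ = 0.5:
  ψ = 0.500: g = 0.0035, g' = -0.661 → ψ = 0.505
Converged at ψ = 0.505.

ψ = 0.505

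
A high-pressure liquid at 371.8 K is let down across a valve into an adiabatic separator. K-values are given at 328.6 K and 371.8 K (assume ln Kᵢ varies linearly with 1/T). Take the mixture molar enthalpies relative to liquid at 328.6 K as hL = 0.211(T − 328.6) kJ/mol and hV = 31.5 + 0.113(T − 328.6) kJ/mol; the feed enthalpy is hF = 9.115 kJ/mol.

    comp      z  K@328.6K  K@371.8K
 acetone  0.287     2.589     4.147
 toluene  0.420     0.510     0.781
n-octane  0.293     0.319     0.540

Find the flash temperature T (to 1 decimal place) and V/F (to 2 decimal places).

Adiabatic flash: solve Rachford–Rice at each trial T, then check hF = ψ·hV(T) + (1−ψ)·hL(T).
  T = 328.6 K: K = (2.589, 0.510, 0.319), RR gives ψ = 0.056, H_out = 1.754 kJ/mol
  T = 371.8 K: K = (4.147, 0.781, 0.540), RR gives ψ = 0.644, H_out = 26.664 kJ/mol
  T = 350.2 K: K = (3.325, 0.639, 0.422), RR gives ψ = 0.325, H_out = 14.104 kJ/mol
  T = 339.4 K: K = (2.946, 0.573, 0.368), RR gives ψ = 0.193, H_out = 8.148 kJ/mol
  T = 344.8 K: K = (3.132, 0.606, 0.395), RR gives ψ = 0.258, H_out = 11.149 kJ/mol
  T = 342.1 K: K = (3.038, 0.589, 0.381), RR gives ψ = 0.226, H_out = 9.658 kJ/mol
  T = 340.8 K: K = (2.993, 0.582, 0.375), RR gives ψ = 0.210, H_out = 8.934 kJ/mol
Linear interpolation between T = 340.8 (H_out = 8.934) and T = 342.1 (H_out = 9.658) on hF = 9.115 gives T ≈ 341.1 K, at which ψ = 0.21.

T = 341.1 K, V/F = 0.21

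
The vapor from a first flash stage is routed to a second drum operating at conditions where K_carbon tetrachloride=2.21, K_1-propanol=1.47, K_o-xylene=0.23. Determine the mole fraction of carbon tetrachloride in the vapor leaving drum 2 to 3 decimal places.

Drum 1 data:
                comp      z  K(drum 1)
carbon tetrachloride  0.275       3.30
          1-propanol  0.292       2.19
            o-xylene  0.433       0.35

y_carbon tetrachloride (drum 2) = 0.467

Drum 1:
Material balance + equilibrium reduce to Σ zᵢ(Kᵢ−1)/(1+ψ₁(Kᵢ−1)) = 0.
Check two-phase: ΣzᵢKᵢ = 1.699 > 1 and Σzᵢ/Kᵢ = 1.454 > 1, so g(0) = 0.699 > 0 and g(1) = -0.454 < 0.
Iterate (Newton) starting at ψ₁ = 0.58:
  ψ₁ = 0.580: g = 0.0248, g' = -0.883 → ψ₁ = 0.608
Converged at ψ₁ = 0.608.
Drum-1 compositions:
  carbon tetrachloride: x = 0.115, y = 0.378
  1-propanol: x = 0.169, y = 0.371
  o-xylene: x = 0.716, y = 0.251
Drum-2 feed = drum-1 vapor: z₂ = (0.3784, 0.3710, 0.2506).
Drum 2:
Newton iteration, ψ₂⁰ = 0.5:
  ψ₂ = 0.500: g = 0.1128, g' = -0.662 → ψ₂ = 0.670
  ψ₂ = 0.670: g = -0.0134, g' = -0.851 → ψ₂ = 0.655
  ψ₂ = 0.655: g = -0.0002, g' = -0.824 → ψ₂ = 0.654
Converged at ψ₂ = 0.654.
  carbon tetrachloride: x = 0.211, y = 0.467
  1-propanol: x = 0.284, y = 0.417
  o-xylene: x = 0.505, y = 0.116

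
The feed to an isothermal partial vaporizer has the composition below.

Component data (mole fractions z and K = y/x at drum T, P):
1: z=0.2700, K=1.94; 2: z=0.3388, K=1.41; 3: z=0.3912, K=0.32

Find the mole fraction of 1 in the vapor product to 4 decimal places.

Rachford–Rice: g(ψ) = Σ zᵢ(Kᵢ−1)/(1+ψ(Kᵢ−1)) = 0.
Check two-phase: ΣzᵢKᵢ = 1.1267 > 1 and Σzᵢ/Kᵢ = 1.6020 > 1, so g(0) = 0.1267 > 0 and g(1) = -0.6020 < 0.
Newton–Raphson from ψ = 0.33:
  ψ = 0.3300: g = -0.02692, g' = -0.4839 → ψ = 0.2744
  ψ = 0.2744: g = -0.00041, g' = -0.4702 → ψ = 0.2735
Converged at ψ = 0.2735.
Compositions from xᵢ = zᵢ/(1+ψ(Kᵢ−1)), yᵢ = Kᵢxᵢ:
  1: x = 0.2148, y = 0.4167
  2: x = 0.3046, y = 0.4295
  3: x = 0.4806, y = 0.1538

y_1 = 0.4167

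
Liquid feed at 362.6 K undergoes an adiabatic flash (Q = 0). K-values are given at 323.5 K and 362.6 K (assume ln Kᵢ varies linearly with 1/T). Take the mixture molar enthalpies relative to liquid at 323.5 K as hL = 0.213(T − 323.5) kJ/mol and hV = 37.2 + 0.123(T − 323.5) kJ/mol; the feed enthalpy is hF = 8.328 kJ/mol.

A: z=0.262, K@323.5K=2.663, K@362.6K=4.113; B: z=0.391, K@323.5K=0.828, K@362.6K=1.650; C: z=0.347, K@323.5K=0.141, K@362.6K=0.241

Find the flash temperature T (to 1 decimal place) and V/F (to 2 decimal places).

T = 330.5 K, V/F = 0.19

Adiabatic flash: solve Rachford–Rice at each trial T, then check hF = ψ·hV(T) + (1−ψ)·hL(T).
  T = 323.5 K: K = (2.663, 0.828, 0.141), RR gives ψ = 0.076, H_out = 2.818 kJ/mol
  T = 362.6 K: K = (4.113, 1.650, 0.241), RR gives ψ = 0.585, H_out = 28.017 kJ/mol
  T = 343.1 K: K = (3.353, 1.193, 0.187), RR gives ψ = 0.366, H_out = 17.157 kJ/mol
  T = 333.3 K: K = (2.998, 0.999, 0.163), RR gives ψ = 0.229, H_out = 10.390 kJ/mol
  T = 328.4 K: K = (2.828, 0.911, 0.152), RR gives ψ = 0.154, H_out = 6.700 kJ/mol
  T = 330.9 K: K = (2.914, 0.955, 0.158), RR gives ψ = 0.192, H_out = 8.607 kJ/mol
  T = 329.6 K: K = (2.869, 0.932, 0.155), RR gives ψ = 0.172, H_out = 7.621 kJ/mol
Linear interpolation between T = 329.6 (H_out = 7.621) and T = 330.9 (H_out = 8.607) on hF = 8.328 gives T ≈ 330.5 K, at which ψ = 0.19.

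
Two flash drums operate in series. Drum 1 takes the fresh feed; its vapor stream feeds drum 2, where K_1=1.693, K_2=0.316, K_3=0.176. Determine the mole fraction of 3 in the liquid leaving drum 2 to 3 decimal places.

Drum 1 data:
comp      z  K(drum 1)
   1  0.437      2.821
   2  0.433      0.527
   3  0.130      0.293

x_3 (drum 2) = 0.087

Drum 1:
Rachford–Rice: g(ψ₁) = Σ zᵢ(Kᵢ−1)/(1+ψ₁(Kᵢ−1)) = 0.
g(0) = ΣzᵢKᵢ − 1 = 0.499 and g(1) = 1 − Σzᵢ/Kᵢ = -0.420, so a root lies in (0, 1).
Iterate (Newton) starting at ψ₁ = 0.63:
  ψ₁ = 0.630: g = -0.0869, g' = -0.722 → ψ₁ = 0.510
  ψ₁ = 0.510: g = -0.0009, g' = -0.717 → ψ₁ = 0.509
Converged at ψ₁ = 0.509.
Drum-1 compositions:
  1: x = 0.227, y = 0.640
  2: x = 0.570, y = 0.300
  3: x = 0.203, y = 0.059
Drum-2 feed = drum-1 vapor: z₂ = (0.6401, 0.3005, 0.0595).
Drum 2:
Newton–Raphson from ψ₂ = 0.48:
  ψ₂ = 0.480: g = -0.0542, g' = -0.595 → ψ₂ = 0.389
  ψ₂ = 0.389: g = -0.0027, g' = -0.539 → ψ₂ = 0.384
Converged at ψ₂ = 0.384.
  1: x = 0.506, y = 0.856
  2: x = 0.407, y = 0.129
  3: x = 0.087, y = 0.015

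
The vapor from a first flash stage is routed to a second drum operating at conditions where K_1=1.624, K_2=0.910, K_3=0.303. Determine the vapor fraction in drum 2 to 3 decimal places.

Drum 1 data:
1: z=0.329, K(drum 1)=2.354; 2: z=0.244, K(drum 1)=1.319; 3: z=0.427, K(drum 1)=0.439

Drum 1:
Material balance + equilibrium reduce to Σ zᵢ(Kᵢ−1)/(1+ψ₁(Kᵢ−1)) = 0.
Check two-phase: ΣzᵢKᵢ = 1.284 > 1 and Σzᵢ/Kᵢ = 1.297 > 1, so g(0) = 0.284 > 0 and g(1) = -0.297 < 0.
Newton–Raphson from ψ₁ = 0.5:
  ψ₁ = 0.500: g = -0.0002, g' = -0.493 → ψ₁ = 0.500
Converged at ψ₁ = 0.500.
Drum-1 compositions:
  1: x = 0.196, y = 0.462
  2: x = 0.210, y = 0.278
  3: x = 0.593, y = 0.260
Drum-2 feed = drum-1 vapor: z₂ = (0.4619, 0.2776, 0.2605).
Drum 2:
Material balance + equilibrium reduce to Σ zᵢ(Kᵢ−1)/(1+ψ₂(Kᵢ−1)) = 0.
Feasibility: ΣzᵢKᵢ = 1.082, Σzᵢ/Kᵢ = 1.449 — both > 1, two phases present.
Newton–Raphson from ψ₂ = 0.68:
  ψ₂ = 0.680: g = -0.1693, g' = -0.548 → ψ₂ = 0.371
  ψ₂ = 0.371: g = -0.0367, g' = -0.351 → ψ₂ = 0.267
  ψ₂ = 0.267: g = -0.0015, g' = -0.325 → ψ₂ = 0.262
Converged at ψ₂ = 0.262.
  1: x = 0.397, y = 0.645
  2: x = 0.284, y = 0.259
  3: x = 0.319, y = 0.097

V/F (drum 2) = 0.262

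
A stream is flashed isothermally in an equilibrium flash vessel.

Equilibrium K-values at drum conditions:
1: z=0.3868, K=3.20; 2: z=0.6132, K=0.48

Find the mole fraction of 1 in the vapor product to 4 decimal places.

y_1 = 0.6118

Rachford–Rice: g(V/F) = Σ zᵢ(Kᵢ−1)/(1+V/F(Kᵢ−1)) = 0.
Feasibility: ΣzᵢKᵢ = 1.5321, Σzᵢ/Kᵢ = 1.3984 — both > 1, two phases present.
Binary case is linear: z₁(K₁−1)(1+V/F(K₂−1)) + z₂(K₂−1)(1+V/F(K₁−1)) = 0
⇒ V/F = [z₁(K₁−1)+z₂(K₂−1)] / [−(K₁−1)(K₂−1)] = 0.53210/1.14400 = 0.4651
Compositions from xᵢ = zᵢ/(1+V/F(Kᵢ−1)), yᵢ = Kᵢxᵢ:
  1: x = 0.1912, y = 0.6118
  2: x = 0.8088, y = 0.3882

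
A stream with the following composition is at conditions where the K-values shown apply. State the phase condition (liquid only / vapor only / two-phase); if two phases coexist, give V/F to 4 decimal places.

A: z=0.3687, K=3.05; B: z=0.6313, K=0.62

ΣzᵢKᵢ = 1.5159; Σzᵢ/Kᵢ = 1.1391.
Both exceed 1, so a two-phase solution exists.
Iterate (Newton) starting at ψ = 0.5:
  ψ = 0.5000: g = 0.07709, g' = -0.5168 → ψ = 0.6492
  ψ = 0.6492: g = 0.00583, g' = -0.4459 → ψ = 0.6622
  ψ = 0.6622: g = 0.00003, g' = -0.4415 → ψ = 0.6623
Converged at ψ = 0.6623.

two-phase, V/F = 0.6623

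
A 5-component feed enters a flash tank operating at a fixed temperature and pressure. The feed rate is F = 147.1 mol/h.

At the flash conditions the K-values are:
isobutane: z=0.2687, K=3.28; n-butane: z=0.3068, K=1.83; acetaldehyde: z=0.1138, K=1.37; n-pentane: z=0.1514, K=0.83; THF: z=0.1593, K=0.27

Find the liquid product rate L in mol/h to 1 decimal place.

Rachford–Rice: g(V/F) = Σ zᵢ(Kᵢ−1)/(1+V/F(Kᵢ−1)) = 0.
Feasibility: ΣzᵢKᵢ = 1.7674, Σzᵢ/Kᵢ = 1.1050 — both > 1, two phases present.
Newton–Raphson from V/F = 0.61:
  V/F = 0.6100: g = 0.22129, g' = -0.6292 → V/F = 0.9617
  V/F = 0.9617: g = -0.05648, g' = -1.1733 → V/F = 0.9135
  V/F = 0.9135: g = -0.00455, g' = -0.9952 → V/F = 0.9090
  V/F = 0.9090: g = -0.00003, g' = -0.9814 → V/F = 0.9089
Converged at V/F = 0.9089.
Then V = V/F·F = 0.9089·147.1 = 133.7 mol/h and L = F − V = 13.4 mol/h.

L = 13.4 mol/h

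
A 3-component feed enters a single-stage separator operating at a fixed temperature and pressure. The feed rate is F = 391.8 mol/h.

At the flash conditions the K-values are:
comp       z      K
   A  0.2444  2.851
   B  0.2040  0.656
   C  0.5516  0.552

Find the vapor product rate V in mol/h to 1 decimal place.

V = 67.9 mol/h

Material balance + equilibrium reduce to Σ zᵢ(Kᵢ−1)/(1+β(Kᵢ−1)) = 0.
Feasibility: ΣzᵢKᵢ = 1.1351, Σzᵢ/Kᵢ = 1.3960 — both > 1, two phases present.
Newton–Raphson from β = 0.61:
  β = 0.6100: g = -0.21638, g' = -0.4330 → β = 0.1103
  β = 0.1103: g = 0.04278, g' = -0.7261 → β = 0.1692
  β = 0.1692: g = 0.00259, g' = -0.6424 → β = 0.1732
  β = 0.1732: g = 0.00001, g' = -0.6375 → β = 0.1733
Converged at β = 0.1733.
Then V = β·F = 0.1733·391.8 = 67.9 mol/h and L = F − V = 323.9 mol/h.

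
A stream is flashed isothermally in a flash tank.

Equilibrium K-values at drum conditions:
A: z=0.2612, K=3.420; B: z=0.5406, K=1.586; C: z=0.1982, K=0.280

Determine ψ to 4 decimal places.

Newton–Raphson from ψ = 0.36:
  ψ = 0.3600: g = 0.40678, g' = -0.7507 → ψ = 0.9019
  ψ = 0.9019: g = -0.00108, g' = -1.0661 → ψ = 0.9008
Converged at ψ = 0.9008.

ψ = 0.9008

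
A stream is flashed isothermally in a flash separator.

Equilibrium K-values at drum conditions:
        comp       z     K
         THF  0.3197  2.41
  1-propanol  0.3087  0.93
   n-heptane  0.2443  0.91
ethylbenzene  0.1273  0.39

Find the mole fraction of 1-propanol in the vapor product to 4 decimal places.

Material balance + equilibrium reduce to Σ zᵢ(Kᵢ−1)/(1+V/F(Kᵢ−1)) = 0.
Check two-phase: ΣzᵢKᵢ = 1.3295 > 1 and Σzᵢ/Kᵢ = 1.0595 > 1, so g(0) = 0.3295 > 0 and g(1) = -0.0595 < 0.
Newton iteration, V/F⁰ = 0.44:
  V/F = 0.4400: g = 0.12686, g' = -0.3343 → V/F = 0.8194
  V/F = 0.8194: g = 0.00721, g' = -0.3302 → V/F = 0.8413
  V/F = 0.8413: g = -0.00007, g' = -0.3369 → V/F = 0.8411
Converged at V/F = 0.8411.
Compositions from xᵢ = zᵢ/(1+V/F(Kᵢ−1)), yᵢ = Kᵢxᵢ:
  THF: x = 0.1463, y = 0.3525
  1-propanol: x = 0.3280, y = 0.3051
  n-heptane: x = 0.2643, y = 0.2405
  ethylbenzene: x = 0.2614, y = 0.1020

y_1-propanol = 0.3051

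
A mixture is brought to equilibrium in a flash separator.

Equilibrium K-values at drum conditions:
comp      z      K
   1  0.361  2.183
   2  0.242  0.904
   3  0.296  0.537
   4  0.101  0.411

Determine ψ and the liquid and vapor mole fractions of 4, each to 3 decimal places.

Rachford–Rice: g(ψ) = Σ zᵢ(Kᵢ−1)/(1+ψ(Kᵢ−1)) = 0.
Feasibility: ΣzᵢKᵢ = 1.207, Σzᵢ/Kᵢ = 1.230 — both > 1, two phases present.
Iterate (Newton) starting at ψ = 0.45:
  ψ = 0.450: g = 0.0004, g' = -0.384 → ψ = 0.451
Converged at ψ = 0.451.
Compositions from xᵢ = zᵢ/(1+ψ(Kᵢ−1)), yᵢ = Kᵢxᵢ:
  1: x = 0.235, y = 0.514
  2: x = 0.253, y = 0.229
  3: x = 0.374, y = 0.201
  4: x = 0.138, y = 0.057

ψ = 0.451, x_4 = 0.138, y_4 = 0.057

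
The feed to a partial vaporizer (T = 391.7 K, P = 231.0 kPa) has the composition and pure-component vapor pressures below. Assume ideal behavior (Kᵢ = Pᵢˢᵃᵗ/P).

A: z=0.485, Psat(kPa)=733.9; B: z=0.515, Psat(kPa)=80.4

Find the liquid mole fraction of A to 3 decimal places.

x_A = 0.230

Raoult's law: Kᵢ = Pᵢˢᵃᵗ/P = Pᵢˢᵃᵗ/231.0.
  K_A = 733.9/231.0 = 3.17706, K_B = 80.4/231.0 = 0.34805
Rachford–Rice: g(ψ) = Σ zᵢ(Kᵢ−1)/(1+ψ(Kᵢ−1)) = 0.
Feasibility: ΣzᵢKᵢ = 1.720, Σzᵢ/Kᵢ = 1.632 — both > 1, two phases present.
Binary case is linear: z₁(K₁−1)(1+ψ(K₂−1)) + z₂(K₂−1)(1+ψ(K₁−1)) = 0
⇒ ψ = [z₁(K₁−1)+z₂(K₂−1)] / [−(K₁−1)(K₂−1)] = 0.7201/1.4193 = 0.507
Compositions from xᵢ = zᵢ/(1+ψ(Kᵢ−1)), yᵢ = Kᵢxᵢ:
  A: x = 0.230, y = 0.732
  B: x = 0.770, y = 0.268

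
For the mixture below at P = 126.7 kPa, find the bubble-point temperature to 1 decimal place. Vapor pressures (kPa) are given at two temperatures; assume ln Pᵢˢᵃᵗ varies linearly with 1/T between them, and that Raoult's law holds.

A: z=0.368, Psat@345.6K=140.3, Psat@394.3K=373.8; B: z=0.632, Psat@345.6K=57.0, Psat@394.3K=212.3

Bubble-point temperature: ΣzᵢPᵢˢᵃᵗ(T) = P. Interpolate ln Pᵢˢᵃᵗ = aᵢ + bᵢ/T.
  T = 345.6 K: ΣzᵢPᵢˢᵃᵗ = 87.65 kPa
  T = 394.3 K: ΣzᵢPᵢˢᵃᵗ = 271.73 kPa
  T = 370.0 K: ΣzᵢPᵢˢᵃᵗ = 159.82 kPa
  T = 357.8 K: ΣzᵢPᵢˢᵃᵗ = 119.46 kPa
  T = 363.9 K: ΣzᵢPᵢˢᵃᵗ = 138.48 kPa
  T = 360.9 K: ΣzᵢPᵢˢᵃᵗ = 128.85 kPa
  T = 359.4 K: ΣzᵢPᵢˢᵃᵗ = 124.23 kPa
Interpolating between 359.4 K and 360.9 K gives T ≈ 360.2 K.

T = 360.2 K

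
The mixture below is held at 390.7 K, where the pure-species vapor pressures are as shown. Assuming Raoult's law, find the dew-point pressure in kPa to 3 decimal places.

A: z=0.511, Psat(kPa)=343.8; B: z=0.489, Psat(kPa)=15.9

At the dew point ψ → 1, so Σzᵢ/Kᵢ = 1 with Kᵢ = Pᵢˢᵃᵗ/P ⇒ 1/P = Σzᵢ/Pᵢˢᵃᵗ.
1/P = 0.511/343.8 + 0.489/15.9 = 0.032241 ⇒ P = 31.016 kPa

Pdew = 31.016 kPa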